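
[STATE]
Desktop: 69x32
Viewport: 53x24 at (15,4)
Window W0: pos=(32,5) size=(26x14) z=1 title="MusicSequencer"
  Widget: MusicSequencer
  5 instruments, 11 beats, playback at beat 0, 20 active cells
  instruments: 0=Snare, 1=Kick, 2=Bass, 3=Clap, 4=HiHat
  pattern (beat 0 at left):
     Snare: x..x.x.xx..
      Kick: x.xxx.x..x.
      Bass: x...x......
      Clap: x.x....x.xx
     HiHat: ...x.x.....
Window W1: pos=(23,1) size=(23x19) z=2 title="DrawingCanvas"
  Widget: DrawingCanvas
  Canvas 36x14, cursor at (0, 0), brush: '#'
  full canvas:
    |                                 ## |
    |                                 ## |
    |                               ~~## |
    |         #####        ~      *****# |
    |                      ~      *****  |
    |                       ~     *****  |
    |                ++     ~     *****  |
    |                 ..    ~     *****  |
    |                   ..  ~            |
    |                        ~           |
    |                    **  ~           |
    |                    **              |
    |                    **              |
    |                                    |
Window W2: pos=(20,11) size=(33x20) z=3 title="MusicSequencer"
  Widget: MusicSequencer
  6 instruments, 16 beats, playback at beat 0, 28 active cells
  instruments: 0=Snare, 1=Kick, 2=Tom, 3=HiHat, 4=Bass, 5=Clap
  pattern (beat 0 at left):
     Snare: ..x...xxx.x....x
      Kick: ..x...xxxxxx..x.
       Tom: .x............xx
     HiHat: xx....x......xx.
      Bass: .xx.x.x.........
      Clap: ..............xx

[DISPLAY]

        ┃+                    ┃                      
        ┃                     ┃━━━━━━━━━━━┓          
        ┃                     ┃er         ┃          
        ┃         #####       ┃───────────┨          
        ┃                     ┃7890       ┃          
        ┃                     ┃██··       ┃          
        ┃                ++   ┃··█·       ┃          
     ┏━━━━━━━━━━━━━━━━━━━━━━━━━━━━━━━┓    ┃          
     ┃ MusicSequencer                ┃    ┃          
     ┠───────────────────────────────┨    ┃          
     ┃      ▼123456789012345         ┃    ┃          
     ┃ Snare··█···███·█····█         ┃    ┃          
     ┃  Kick··█···██████··█·         ┃    ┃          
     ┃   Tom·█············██         ┃    ┃          
     ┃ HiHat██····█······██·         ┃━━━━┛          
     ┃  Bass·██·█·█·········         ┃               
     ┃  Clap··············██         ┃               
     ┃                               ┃               
     ┃                               ┃               
     ┃                               ┃               
     ┃                               ┃               
     ┃                               ┃               
     ┃                               ┃               
     ┃                               ┃               


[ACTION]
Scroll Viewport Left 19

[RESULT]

                       ┃+                    ┃       
                       ┃                     ┃━━━━━━━
                       ┃                     ┃er     
                       ┃         #####       ┃───────
                       ┃                     ┃7890   
                       ┃                     ┃██··   
                       ┃                ++   ┃··█·   
                    ┏━━━━━━━━━━━━━━━━━━━━━━━━━━━━━━━┓
                    ┃ MusicSequencer                ┃
                    ┠───────────────────────────────┨
                    ┃      ▼123456789012345         ┃
                    ┃ Snare··█···███·█····█         ┃
                    ┃  Kick··█···██████··█·         ┃
                    ┃   Tom·█············██         ┃
                    ┃ HiHat██····█······██·         ┃
                    ┃  Bass·██·█·█·········         ┃
                    ┃  Clap··············██         ┃
                    ┃                               ┃
                    ┃                               ┃
                    ┃                               ┃
                    ┃                               ┃
                    ┃                               ┃
                    ┃                               ┃
                    ┃                               ┃


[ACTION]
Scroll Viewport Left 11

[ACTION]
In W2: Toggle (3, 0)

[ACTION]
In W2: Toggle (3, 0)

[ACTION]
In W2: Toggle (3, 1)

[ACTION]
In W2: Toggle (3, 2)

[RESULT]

                       ┃+                    ┃       
                       ┃                     ┃━━━━━━━
                       ┃                     ┃er     
                       ┃         #####       ┃───────
                       ┃                     ┃7890   
                       ┃                     ┃██··   
                       ┃                ++   ┃··█·   
                    ┏━━━━━━━━━━━━━━━━━━━━━━━━━━━━━━━┓
                    ┃ MusicSequencer                ┃
                    ┠───────────────────────────────┨
                    ┃      ▼123456789012345         ┃
                    ┃ Snare··█···███·█····█         ┃
                    ┃  Kick··█···██████··█·         ┃
                    ┃   Tom·█············██         ┃
                    ┃ HiHat█·█···█······██·         ┃
                    ┃  Bass·██·█·█·········         ┃
                    ┃  Clap··············██         ┃
                    ┃                               ┃
                    ┃                               ┃
                    ┃                               ┃
                    ┃                               ┃
                    ┃                               ┃
                    ┃                               ┃
                    ┃                               ┃


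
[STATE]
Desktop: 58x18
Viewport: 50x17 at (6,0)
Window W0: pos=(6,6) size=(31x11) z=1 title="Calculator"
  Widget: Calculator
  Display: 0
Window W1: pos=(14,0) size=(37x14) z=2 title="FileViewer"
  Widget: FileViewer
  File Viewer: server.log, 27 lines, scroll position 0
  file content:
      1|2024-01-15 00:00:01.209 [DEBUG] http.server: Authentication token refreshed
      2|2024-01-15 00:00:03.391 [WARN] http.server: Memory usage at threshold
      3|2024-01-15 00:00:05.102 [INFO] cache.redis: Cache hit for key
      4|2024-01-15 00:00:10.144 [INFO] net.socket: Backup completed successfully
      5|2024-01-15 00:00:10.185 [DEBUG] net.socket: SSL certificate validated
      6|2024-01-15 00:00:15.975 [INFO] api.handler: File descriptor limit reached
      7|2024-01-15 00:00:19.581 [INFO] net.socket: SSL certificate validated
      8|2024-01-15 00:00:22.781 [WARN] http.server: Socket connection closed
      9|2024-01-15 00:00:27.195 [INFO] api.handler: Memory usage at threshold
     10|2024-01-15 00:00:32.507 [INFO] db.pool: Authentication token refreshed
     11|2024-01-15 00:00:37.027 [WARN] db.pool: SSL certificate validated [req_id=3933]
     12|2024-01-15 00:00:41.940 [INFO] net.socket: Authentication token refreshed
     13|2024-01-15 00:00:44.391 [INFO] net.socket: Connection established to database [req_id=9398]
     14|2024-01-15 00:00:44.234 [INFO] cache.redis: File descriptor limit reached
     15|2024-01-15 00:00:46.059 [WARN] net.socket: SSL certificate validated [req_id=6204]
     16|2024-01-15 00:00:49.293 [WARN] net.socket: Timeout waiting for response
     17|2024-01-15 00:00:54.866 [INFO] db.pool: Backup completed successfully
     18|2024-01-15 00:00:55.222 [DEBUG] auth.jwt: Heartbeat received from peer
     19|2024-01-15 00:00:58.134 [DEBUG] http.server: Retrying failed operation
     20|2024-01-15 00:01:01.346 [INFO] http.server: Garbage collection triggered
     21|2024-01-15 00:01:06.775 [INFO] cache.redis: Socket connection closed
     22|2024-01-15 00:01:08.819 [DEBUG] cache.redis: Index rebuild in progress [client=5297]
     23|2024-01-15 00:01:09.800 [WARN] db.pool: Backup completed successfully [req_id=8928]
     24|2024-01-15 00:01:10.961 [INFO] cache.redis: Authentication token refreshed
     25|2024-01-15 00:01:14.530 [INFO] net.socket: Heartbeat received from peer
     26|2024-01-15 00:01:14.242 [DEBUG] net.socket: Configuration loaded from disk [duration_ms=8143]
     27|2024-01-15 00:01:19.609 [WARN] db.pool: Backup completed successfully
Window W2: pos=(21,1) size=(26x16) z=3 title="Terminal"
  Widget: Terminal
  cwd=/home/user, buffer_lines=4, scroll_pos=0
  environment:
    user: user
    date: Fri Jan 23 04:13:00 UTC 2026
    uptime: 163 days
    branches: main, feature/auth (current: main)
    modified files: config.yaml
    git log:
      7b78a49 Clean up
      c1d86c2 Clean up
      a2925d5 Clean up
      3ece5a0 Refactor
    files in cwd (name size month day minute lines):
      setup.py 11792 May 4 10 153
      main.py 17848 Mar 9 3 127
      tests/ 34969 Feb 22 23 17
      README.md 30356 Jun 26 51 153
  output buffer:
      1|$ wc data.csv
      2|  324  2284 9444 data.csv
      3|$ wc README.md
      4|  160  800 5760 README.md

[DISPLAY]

        ┏━━━━━━━━━━━━━━━━━━━━━━━━━━━━━━━━━━━┓     
        ┃ FileV┏━━━━━━━━━━━━━━━━━━━━━━━━┓   ┃     
        ┠──────┃ Terminal               ┃───┨     
        ┃2024-0┠────────────────────────┨ht▲┃     
        ┃2024-0┃$ wc data.csv           ┃tt█┃     
        ┃2024-0┃  324  2284 9444 data.cs┃ac░┃     
┏━━━━━━━┃2024-0┃$ wc README.md          ┃et░┃     
┃ Calcul┃2024-0┃  160  800 5760 README.m┃ne░┃     
┠───────┃2024-0┃$ █                     ┃pi░┃     
┃       ┃2024-0┃                        ┃et░┃     
┃┌───┬──┃2024-0┃                        ┃tt░┃     
┃│ 7 │ 8┃2024-0┃                        ┃pi░┃     
┃├───┼──┃2024-0┃                        ┃b.▼┃     
┃│ 4 │ 5┗━━━━━━┃                        ┃━━━┛     
┃├───┼───┼───┼─┃                        ┃         
┃│ 1 │ 2 │ 3 │ ┃                        ┃         
┗━━━━━━━━━━━━━━┗━━━━━━━━━━━━━━━━━━━━━━━━┛         


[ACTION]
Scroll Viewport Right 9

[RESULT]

      ┏━━━━━━━━━━━━━━━━━━━━━━━━━━━━━━━━━━━┓       
      ┃ FileV┏━━━━━━━━━━━━━━━━━━━━━━━━┓   ┃       
      ┠──────┃ Terminal               ┃───┨       
      ┃2024-0┠────────────────────────┨ht▲┃       
      ┃2024-0┃$ wc data.csv           ┃tt█┃       
      ┃2024-0┃  324  2284 9444 data.cs┃ac░┃       
━━━━━━┃2024-0┃$ wc README.md          ┃et░┃       
Calcul┃2024-0┃  160  800 5760 README.m┃ne░┃       
──────┃2024-0┃$ █                     ┃pi░┃       
      ┃2024-0┃                        ┃et░┃       
───┬──┃2024-0┃                        ┃tt░┃       
 7 │ 8┃2024-0┃                        ┃pi░┃       
───┼──┃2024-0┃                        ┃b.▼┃       
 4 │ 5┗━━━━━━┃                        ┃━━━┛       
───┼───┼───┼─┃                        ┃           
 1 │ 2 │ 3 │ ┃                        ┃           
━━━━━━━━━━━━━┗━━━━━━━━━━━━━━━━━━━━━━━━┛           


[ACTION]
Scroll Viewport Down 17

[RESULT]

      ┃ FileV┏━━━━━━━━━━━━━━━━━━━━━━━━┓   ┃       
      ┠──────┃ Terminal               ┃───┨       
      ┃2024-0┠────────────────────────┨ht▲┃       
      ┃2024-0┃$ wc data.csv           ┃tt█┃       
      ┃2024-0┃  324  2284 9444 data.cs┃ac░┃       
━━━━━━┃2024-0┃$ wc README.md          ┃et░┃       
Calcul┃2024-0┃  160  800 5760 README.m┃ne░┃       
──────┃2024-0┃$ █                     ┃pi░┃       
      ┃2024-0┃                        ┃et░┃       
───┬──┃2024-0┃                        ┃tt░┃       
 7 │ 8┃2024-0┃                        ┃pi░┃       
───┼──┃2024-0┃                        ┃b.▼┃       
 4 │ 5┗━━━━━━┃                        ┃━━━┛       
───┼───┼───┼─┃                        ┃           
 1 │ 2 │ 3 │ ┃                        ┃           
━━━━━━━━━━━━━┗━━━━━━━━━━━━━━━━━━━━━━━━┛           
                                                  


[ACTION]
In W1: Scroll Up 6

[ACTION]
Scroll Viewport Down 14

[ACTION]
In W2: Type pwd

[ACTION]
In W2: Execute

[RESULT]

      ┃ FileV┏━━━━━━━━━━━━━━━━━━━━━━━━┓   ┃       
      ┠──────┃ Terminal               ┃───┨       
      ┃2024-0┠────────────────────────┨ht▲┃       
      ┃2024-0┃$ wc data.csv           ┃tt█┃       
      ┃2024-0┃  324  2284 9444 data.cs┃ac░┃       
━━━━━━┃2024-0┃$ wc README.md          ┃et░┃       
Calcul┃2024-0┃  160  800 5760 README.m┃ne░┃       
──────┃2024-0┃$ pwd                   ┃pi░┃       
      ┃2024-0┃/home/user              ┃et░┃       
───┬──┃2024-0┃$ █                     ┃tt░┃       
 7 │ 8┃2024-0┃                        ┃pi░┃       
───┼──┃2024-0┃                        ┃b.▼┃       
 4 │ 5┗━━━━━━┃                        ┃━━━┛       
───┼───┼───┼─┃                        ┃           
 1 │ 2 │ 3 │ ┃                        ┃           
━━━━━━━━━━━━━┗━━━━━━━━━━━━━━━━━━━━━━━━┛           
                                                  


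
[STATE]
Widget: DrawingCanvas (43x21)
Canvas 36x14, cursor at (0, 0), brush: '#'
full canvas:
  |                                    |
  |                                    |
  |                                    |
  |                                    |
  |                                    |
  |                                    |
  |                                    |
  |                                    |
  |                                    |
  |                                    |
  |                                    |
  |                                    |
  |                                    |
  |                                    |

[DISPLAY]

+                                          
                                           
                                           
                                           
                                           
                                           
                                           
                                           
                                           
                                           
                                           
                                           
                                           
                                           
                                           
                                           
                                           
                                           
                                           
                                           
                                           


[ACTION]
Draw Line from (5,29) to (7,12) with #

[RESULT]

+                                          
                                           
                                           
                                           
                                           
                         #####             
                 ########                  
            #####                          
                                           
                                           
                                           
                                           
                                           
                                           
                                           
                                           
                                           
                                           
                                           
                                           
                                           


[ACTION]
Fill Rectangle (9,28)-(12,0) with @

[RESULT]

+                                          
                                           
                                           
                                           
                                           
                         #####             
                 ########                  
            #####                          
                                           
@@@@@@@@@@@@@@@@@@@@@@@@@@@@@              
@@@@@@@@@@@@@@@@@@@@@@@@@@@@@              
@@@@@@@@@@@@@@@@@@@@@@@@@@@@@              
@@@@@@@@@@@@@@@@@@@@@@@@@@@@@              
                                           
                                           
                                           
                                           
                                           
                                           
                                           
                                           


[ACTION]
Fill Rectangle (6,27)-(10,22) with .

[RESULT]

+                                          
                                           
                                           
                                           
                                           
                         #####             
                 #####......               
            #####     ......               
                      ......               
@@@@@@@@@@@@@@@@@@@@@@......@              
@@@@@@@@@@@@@@@@@@@@@@......@              
@@@@@@@@@@@@@@@@@@@@@@@@@@@@@              
@@@@@@@@@@@@@@@@@@@@@@@@@@@@@              
                                           
                                           
                                           
                                           
                                           
                                           
                                           
                                           


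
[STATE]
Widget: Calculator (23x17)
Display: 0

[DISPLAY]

                      0
┌───┬───┬───┬───┐      
│ 7 │ 8 │ 9 │ ÷ │      
├───┼───┼───┼───┤      
│ 4 │ 5 │ 6 │ × │      
├───┼───┼───┼───┤      
│ 1 │ 2 │ 3 │ - │      
├───┼───┼───┼───┤      
│ 0 │ . │ = │ + │      
├───┼───┼───┼───┤      
│ C │ MC│ MR│ M+│      
└───┴───┴───┴───┘      
                       
                       
                       
                       
                       


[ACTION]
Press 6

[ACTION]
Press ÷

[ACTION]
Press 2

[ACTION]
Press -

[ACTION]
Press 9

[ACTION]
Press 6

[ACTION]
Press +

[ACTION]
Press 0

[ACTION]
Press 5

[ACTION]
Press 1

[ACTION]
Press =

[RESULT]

                    -42
┌───┬───┬───┬───┐      
│ 7 │ 8 │ 9 │ ÷ │      
├───┼───┼───┼───┤      
│ 4 │ 5 │ 6 │ × │      
├───┼───┼───┼───┤      
│ 1 │ 2 │ 3 │ - │      
├───┼───┼───┼───┤      
│ 0 │ . │ = │ + │      
├───┼───┼───┼───┤      
│ C │ MC│ MR│ M+│      
└───┴───┴───┴───┘      
                       
                       
                       
                       
                       


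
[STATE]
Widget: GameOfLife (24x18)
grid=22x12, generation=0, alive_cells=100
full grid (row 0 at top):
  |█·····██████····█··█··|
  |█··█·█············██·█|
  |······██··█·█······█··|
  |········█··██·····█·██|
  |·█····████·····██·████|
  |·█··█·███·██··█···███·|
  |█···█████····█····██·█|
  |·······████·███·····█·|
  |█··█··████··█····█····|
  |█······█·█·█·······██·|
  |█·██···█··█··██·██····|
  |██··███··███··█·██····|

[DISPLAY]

Gen: 0                  
█·····██████····█··█··  
█··█·█············██·█  
······██··█·█······█··  
········█··██·····█·██  
·█····████·····██·████  
·█··█·███·██··█···███·  
█···█████····█····██·█  
·······████·███·····█·  
█··█··████··█····█····  
█······█·█·█·······██·  
█·██···█··█··██·██····  
██··███··███··█·██····  
                        
                        
                        
                        
                        


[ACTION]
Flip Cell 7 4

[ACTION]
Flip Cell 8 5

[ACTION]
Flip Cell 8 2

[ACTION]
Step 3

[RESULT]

Gen: 3                  
······████·········█··  
·····█···█·······██·█·  
·····██·····██····██··  
·····█·········██·····  
·····██····██···█·····  
·█···█·····██·········  
·██··█·····█···█···█··  
·····█·····███······██  
███████····█·███······  
█·████·········█······  
██·····█·█·█··█·██····  
·········██···········  
                        
                        
                        
                        
                        


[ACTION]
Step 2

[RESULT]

Gen: 5                  
······████········██··  
····█····█·······█··█·  
····█·█········█··██··  
···█·······█··█···█···  
······█···███·██·█····  
·██·······█·█·········  
█·█·█·█··██·█·█·······  
█·····█···██·█········  
·············█········  
█·██·····█████·██·····  
·███····█··█··········  
·███····█·█···········  
                        
                        
                        
                        
                        


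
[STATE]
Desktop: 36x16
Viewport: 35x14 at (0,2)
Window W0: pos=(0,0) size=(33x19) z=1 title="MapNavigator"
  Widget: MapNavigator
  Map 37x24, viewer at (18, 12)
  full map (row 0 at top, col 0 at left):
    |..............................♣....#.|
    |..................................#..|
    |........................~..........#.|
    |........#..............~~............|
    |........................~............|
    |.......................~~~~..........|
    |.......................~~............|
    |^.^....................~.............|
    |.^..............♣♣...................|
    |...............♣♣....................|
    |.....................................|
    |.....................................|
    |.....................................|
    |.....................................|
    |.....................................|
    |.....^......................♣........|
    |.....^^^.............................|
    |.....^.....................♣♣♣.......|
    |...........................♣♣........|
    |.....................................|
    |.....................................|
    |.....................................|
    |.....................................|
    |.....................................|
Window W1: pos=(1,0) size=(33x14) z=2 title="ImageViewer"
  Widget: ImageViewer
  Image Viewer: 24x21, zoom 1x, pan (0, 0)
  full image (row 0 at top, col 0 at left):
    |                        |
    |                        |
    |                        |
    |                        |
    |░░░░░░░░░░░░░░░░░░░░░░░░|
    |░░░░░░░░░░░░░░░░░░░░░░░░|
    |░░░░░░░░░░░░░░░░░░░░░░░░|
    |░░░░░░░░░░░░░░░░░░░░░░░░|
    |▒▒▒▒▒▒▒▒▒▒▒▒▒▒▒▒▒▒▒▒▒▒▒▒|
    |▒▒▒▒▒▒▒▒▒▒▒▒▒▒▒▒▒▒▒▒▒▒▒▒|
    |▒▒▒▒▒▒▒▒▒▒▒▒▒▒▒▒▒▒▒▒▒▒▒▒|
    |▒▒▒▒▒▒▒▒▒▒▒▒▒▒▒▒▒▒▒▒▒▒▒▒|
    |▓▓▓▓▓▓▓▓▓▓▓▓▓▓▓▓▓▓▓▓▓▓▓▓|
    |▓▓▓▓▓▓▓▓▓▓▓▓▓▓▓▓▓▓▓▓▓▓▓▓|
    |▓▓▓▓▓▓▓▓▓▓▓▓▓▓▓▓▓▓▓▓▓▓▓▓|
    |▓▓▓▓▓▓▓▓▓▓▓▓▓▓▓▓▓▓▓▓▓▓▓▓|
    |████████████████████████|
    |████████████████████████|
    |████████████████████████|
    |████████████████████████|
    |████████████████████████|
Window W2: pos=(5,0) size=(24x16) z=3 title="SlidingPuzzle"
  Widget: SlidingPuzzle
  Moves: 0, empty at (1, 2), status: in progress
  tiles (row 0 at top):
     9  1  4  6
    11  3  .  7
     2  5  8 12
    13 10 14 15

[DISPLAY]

┠┠───┠──────────────────────┨────┨ 
┃┃   ┃┌────┬────┬────┬────┐ ┃    ┃ 
┃┃   ┃│  9 │  1 │  4 │  6 │ ┃    ┃ 
┃┃   ┃├────┼────┼────┼────┤ ┃    ┃ 
┃┃   ┃│ 11 │  3 │    │  7 │ ┃    ┃ 
┃┃░░░┃├────┼────┼────┼────┤ ┃    ┃ 
┃┃░░░┃│  2 │  5 │  8 │ 12 │ ┃    ┃ 
┃┃░░░┃├────┼────┼────┼────┤ ┃    ┃ 
┃┃░░░┃│ 13 │ 10 │ 14 │ 15 │ ┃    ┃ 
┃┃▒▒▒┃└────┴────┴────┴────┘ ┃    ┃ 
┃┃▒▒▒┃Moves: 0              ┃    ┃ 
┃┗━━━┃                      ┃━━━━┛ 
┃..^^┃                      ┃...┃  
┃..^.┗━━━━━━━━━━━━━━━━━━━━━━┛...┃  


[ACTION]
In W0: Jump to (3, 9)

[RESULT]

┠┠───┠──────────────────────┨────┨ 
┃┃   ┃┌────┬────┬────┬────┐ ┃    ┃ 
┃┃   ┃│  9 │  1 │  4 │  6 │ ┃    ┃ 
┃┃   ┃├────┼────┼────┼────┤ ┃    ┃ 
┃┃   ┃│ 11 │  3 │    │  7 │ ┃    ┃ 
┃┃░░░┃├────┼────┼────┼────┤ ┃    ┃ 
┃┃░░░┃│  2 │  5 │  8 │ 12 │ ┃    ┃ 
┃┃░░░┃├────┼────┼────┼────┤ ┃    ┃ 
┃┃░░░┃│ 13 │ 10 │ 14 │ 15 │ ┃    ┃ 
┃┃▒▒▒┃└────┴────┴────┴────┘ ┃    ┃ 
┃┃▒▒▒┃Moves: 0              ┃    ┃ 
┃┗━━━┃                      ┃━━━━┛ 
┃    ┃                      ┃...┃  
┃    ┗━━━━━━━━━━━━━━━━━━━━━━┛...┃  


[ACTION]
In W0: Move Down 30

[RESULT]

┠┠───┠──────────────────────┨────┨ 
┃┃   ┃┌────┬────┬────┬────┐ ┃    ┃ 
┃┃   ┃│  9 │  1 │  4 │  6 │ ┃    ┃ 
┃┃   ┃├────┼────┼────┼────┤ ┃    ┃ 
┃┃   ┃│ 11 │  3 │    │  7 │ ┃    ┃ 
┃┃░░░┃├────┼────┼────┼────┤ ┃    ┃ 
┃┃░░░┃│  2 │  5 │  8 │ 12 │ ┃    ┃ 
┃┃░░░┃├────┼────┼────┼────┤ ┃    ┃ 
┃┃░░░┃│ 13 │ 10 │ 14 │ 15 │ ┃    ┃ 
┃┃▒▒▒┃└────┴────┴────┴────┘ ┃    ┃ 
┃┃▒▒▒┃Moves: 0              ┃    ┃ 
┃┗━━━┃                      ┃━━━━┛ 
┃    ┃                      ┃   ┃  
┃    ┗━━━━━━━━━━━━━━━━━━━━━━┛   ┃  


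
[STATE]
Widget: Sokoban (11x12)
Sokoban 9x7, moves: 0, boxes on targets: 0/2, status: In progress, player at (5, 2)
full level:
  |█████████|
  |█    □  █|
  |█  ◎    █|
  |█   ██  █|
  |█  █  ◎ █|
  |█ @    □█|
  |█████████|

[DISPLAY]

█████████  
█    □  █  
█  ◎    █  
█   ██  █  
█  █  ◎ █  
█ @    □█  
█████████  
Moves: 0  0
           
           
           
           


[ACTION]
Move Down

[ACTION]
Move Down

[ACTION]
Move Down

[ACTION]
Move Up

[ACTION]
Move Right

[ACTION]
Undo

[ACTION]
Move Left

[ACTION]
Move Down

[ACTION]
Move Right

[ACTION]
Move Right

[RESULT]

█████████  
█    □  █  
█  ◎    █  
█   ██  █  
█  █  ◎ █  
█  @   □█  
█████████  
Moves: 3  0
           
           
           
           


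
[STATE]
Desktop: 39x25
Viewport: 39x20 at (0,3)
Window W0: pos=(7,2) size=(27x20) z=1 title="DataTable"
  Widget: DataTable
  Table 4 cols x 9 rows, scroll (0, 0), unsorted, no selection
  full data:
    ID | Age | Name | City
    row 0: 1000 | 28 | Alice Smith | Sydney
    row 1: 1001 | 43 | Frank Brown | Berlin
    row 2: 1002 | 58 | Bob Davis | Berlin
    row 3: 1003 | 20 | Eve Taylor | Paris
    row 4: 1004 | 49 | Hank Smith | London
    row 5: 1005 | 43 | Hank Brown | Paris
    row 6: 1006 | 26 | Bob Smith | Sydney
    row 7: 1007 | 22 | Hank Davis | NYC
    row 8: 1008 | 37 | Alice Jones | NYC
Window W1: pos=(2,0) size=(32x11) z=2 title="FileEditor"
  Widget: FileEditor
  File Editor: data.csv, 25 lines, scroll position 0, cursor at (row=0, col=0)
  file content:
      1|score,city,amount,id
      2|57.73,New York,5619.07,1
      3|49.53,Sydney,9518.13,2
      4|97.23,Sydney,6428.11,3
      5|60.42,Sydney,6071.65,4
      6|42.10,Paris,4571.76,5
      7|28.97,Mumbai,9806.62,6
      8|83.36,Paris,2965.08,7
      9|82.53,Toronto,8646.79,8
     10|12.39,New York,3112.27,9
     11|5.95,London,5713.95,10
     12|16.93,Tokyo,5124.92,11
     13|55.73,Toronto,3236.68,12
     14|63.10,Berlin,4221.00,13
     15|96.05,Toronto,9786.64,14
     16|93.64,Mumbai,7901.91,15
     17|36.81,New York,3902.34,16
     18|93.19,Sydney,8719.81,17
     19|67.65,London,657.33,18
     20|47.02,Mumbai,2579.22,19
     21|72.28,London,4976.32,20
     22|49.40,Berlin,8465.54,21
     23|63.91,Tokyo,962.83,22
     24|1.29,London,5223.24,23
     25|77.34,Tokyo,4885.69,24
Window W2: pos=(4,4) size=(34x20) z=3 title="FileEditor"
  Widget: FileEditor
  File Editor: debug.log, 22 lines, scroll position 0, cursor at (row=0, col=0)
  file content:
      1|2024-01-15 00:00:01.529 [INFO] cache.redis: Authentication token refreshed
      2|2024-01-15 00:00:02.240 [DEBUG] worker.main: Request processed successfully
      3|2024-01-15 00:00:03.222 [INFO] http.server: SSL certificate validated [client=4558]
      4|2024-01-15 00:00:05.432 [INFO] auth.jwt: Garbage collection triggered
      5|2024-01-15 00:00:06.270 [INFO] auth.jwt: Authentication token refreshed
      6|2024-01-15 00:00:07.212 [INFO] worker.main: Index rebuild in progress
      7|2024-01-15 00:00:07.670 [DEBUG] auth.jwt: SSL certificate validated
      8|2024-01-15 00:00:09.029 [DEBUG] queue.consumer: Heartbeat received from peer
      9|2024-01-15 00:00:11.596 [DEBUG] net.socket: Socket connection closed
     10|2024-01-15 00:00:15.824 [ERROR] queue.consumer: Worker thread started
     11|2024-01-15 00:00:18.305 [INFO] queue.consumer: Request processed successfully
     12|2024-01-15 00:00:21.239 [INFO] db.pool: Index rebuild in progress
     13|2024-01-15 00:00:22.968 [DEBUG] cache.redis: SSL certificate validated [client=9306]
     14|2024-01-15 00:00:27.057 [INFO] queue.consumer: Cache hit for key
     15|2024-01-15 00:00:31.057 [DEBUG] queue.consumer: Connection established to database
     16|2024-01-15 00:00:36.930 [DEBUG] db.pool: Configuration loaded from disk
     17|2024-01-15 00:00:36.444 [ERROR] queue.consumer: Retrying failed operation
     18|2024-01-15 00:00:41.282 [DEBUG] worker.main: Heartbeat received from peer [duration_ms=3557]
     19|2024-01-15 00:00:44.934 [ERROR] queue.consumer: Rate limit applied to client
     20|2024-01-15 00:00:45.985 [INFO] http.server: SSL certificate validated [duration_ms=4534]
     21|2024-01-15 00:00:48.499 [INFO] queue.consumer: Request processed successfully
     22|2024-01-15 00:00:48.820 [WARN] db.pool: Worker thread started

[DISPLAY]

  ┃█core,city,amount,id         ▲┃     
  ┃5┏━━━━━━━━━━━━━━━━━━━━━━━━━━━━━━━━┓ 
  ┃4┃ FileEditor                     ┃ 
  ┃9┠────────────────────────────────┨ 
  ┃6┃█024-01-15 00:00:01.529 [INFO] ▲┃ 
  ┃4┃2024-01-15 00:00:02.240 [DEBUG]█┃ 
  ┃2┃2024-01-15 00:00:03.222 [INFO] ░┃ 
  ┗━┃2024-01-15 00:00:05.432 [INFO] ░┃ 
    ┃2024-01-15 00:00:06.270 [INFO] ░┃ 
    ┃2024-01-15 00:00:07.212 [INFO] ░┃ 
    ┃2024-01-15 00:00:07.670 [DEBUG]░┃ 
    ┃2024-01-15 00:00:09.029 [DEBUG]░┃ 
    ┃2024-01-15 00:00:11.596 [DEBUG]░┃ 
    ┃2024-01-15 00:00:15.824 [ERROR]░┃ 
    ┃2024-01-15 00:00:18.305 [INFO] ░┃ 
    ┃2024-01-15 00:00:21.239 [INFO] ░┃ 
    ┃2024-01-15 00:00:22.968 [DEBUG]░┃ 
    ┃2024-01-15 00:00:27.057 [INFO] ░┃ 
    ┃2024-01-15 00:00:31.057 [DEBUG]░┃ 
    ┃2024-01-15 00:00:36.930 [DEBUG]▼┃ 


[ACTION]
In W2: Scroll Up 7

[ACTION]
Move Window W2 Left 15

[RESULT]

  ┃█core,city,amount,id         ▲┃     
┏━━━━━━━━━━━━━━━━━━━━━━━━━━━━━━━━┓     
┃ FileEditor                     ┃     
┠────────────────────────────────┨     
┃█024-01-15 00:00:01.529 [INFO] ▲┃     
┃2024-01-15 00:00:02.240 [DEBUG]█┃     
┃2024-01-15 00:00:03.222 [INFO] ░┃     
┃2024-01-15 00:00:05.432 [INFO] ░┃     
┃2024-01-15 00:00:06.270 [INFO] ░┃     
┃2024-01-15 00:00:07.212 [INFO] ░┃     
┃2024-01-15 00:00:07.670 [DEBUG]░┃     
┃2024-01-15 00:00:09.029 [DEBUG]░┃     
┃2024-01-15 00:00:11.596 [DEBUG]░┃     
┃2024-01-15 00:00:15.824 [ERROR]░┃     
┃2024-01-15 00:00:18.305 [INFO] ░┃     
┃2024-01-15 00:00:21.239 [INFO] ░┃     
┃2024-01-15 00:00:22.968 [DEBUG]░┃     
┃2024-01-15 00:00:27.057 [INFO] ░┃     
┃2024-01-15 00:00:31.057 [DEBUG]░┃     
┃2024-01-15 00:00:36.930 [DEBUG]▼┃     


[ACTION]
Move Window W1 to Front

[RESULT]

  ┃█core,city,amount,id         ▲┃     
┏━┃57.73,New York,5619.07,1     █┃     
┃ ┃49.53,Sydney,9518.13,2       ░┃     
┠─┃97.23,Sydney,6428.11,3       ░┃     
┃█┃60.42,Sydney,6071.65,4       ░┃     
┃2┃42.10,Paris,4571.76,5        ░┃     
┃2┃28.97,Mumbai,9806.62,6       ▼┃     
┃2┗━━━━━━━━━━━━━━━━━━━━━━━━━━━━━━┛     
┃2024-01-15 00:00:06.270 [INFO] ░┃     
┃2024-01-15 00:00:07.212 [INFO] ░┃     
┃2024-01-15 00:00:07.670 [DEBUG]░┃     
┃2024-01-15 00:00:09.029 [DEBUG]░┃     
┃2024-01-15 00:00:11.596 [DEBUG]░┃     
┃2024-01-15 00:00:15.824 [ERROR]░┃     
┃2024-01-15 00:00:18.305 [INFO] ░┃     
┃2024-01-15 00:00:21.239 [INFO] ░┃     
┃2024-01-15 00:00:22.968 [DEBUG]░┃     
┃2024-01-15 00:00:27.057 [INFO] ░┃     
┃2024-01-15 00:00:31.057 [DEBUG]░┃     
┃2024-01-15 00:00:36.930 [DEBUG]▼┃     


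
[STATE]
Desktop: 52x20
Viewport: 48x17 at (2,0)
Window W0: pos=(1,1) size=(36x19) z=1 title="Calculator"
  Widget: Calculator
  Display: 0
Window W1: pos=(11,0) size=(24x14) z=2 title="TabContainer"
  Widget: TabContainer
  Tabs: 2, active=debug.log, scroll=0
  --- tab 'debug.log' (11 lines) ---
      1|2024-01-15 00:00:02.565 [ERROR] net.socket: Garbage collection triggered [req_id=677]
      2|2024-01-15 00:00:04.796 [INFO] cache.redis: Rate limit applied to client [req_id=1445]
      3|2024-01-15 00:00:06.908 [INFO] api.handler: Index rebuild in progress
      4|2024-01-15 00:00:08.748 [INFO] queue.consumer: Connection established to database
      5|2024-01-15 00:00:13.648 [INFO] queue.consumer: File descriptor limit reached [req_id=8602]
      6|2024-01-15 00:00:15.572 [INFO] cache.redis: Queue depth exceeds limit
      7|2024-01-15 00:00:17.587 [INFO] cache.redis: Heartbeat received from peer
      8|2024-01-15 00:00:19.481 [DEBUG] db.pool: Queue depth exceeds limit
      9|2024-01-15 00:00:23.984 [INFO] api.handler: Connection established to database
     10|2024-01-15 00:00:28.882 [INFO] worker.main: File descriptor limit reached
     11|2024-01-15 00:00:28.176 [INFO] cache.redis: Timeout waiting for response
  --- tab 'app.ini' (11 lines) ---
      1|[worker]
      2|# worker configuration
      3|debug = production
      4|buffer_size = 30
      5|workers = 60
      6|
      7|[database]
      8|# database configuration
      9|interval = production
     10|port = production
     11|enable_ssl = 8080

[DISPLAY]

         ┏━━━━━━━━━━━━━━━━━━━━━━┓               
━━━━━━━━━┃ TabContainer         ┃━┓             
 Calculat┠──────────────────────┨ ┃             
─────────┃[debug.log]│ app.ini  ┃─┨             
         ┃──────────────────────┃0┃             
┌───┬───┬┃2024-01-15 00:00:02.56┃ ┃             
│ 7 │ 8 │┃2024-01-15 00:00:04.79┃ ┃             
├───┼───┼┃2024-01-15 00:00:06.90┃ ┃             
│ 4 │ 5 │┃2024-01-15 00:00:08.74┃ ┃             
├───┼───┼┃2024-01-15 00:00:13.64┃ ┃             
│ 1 │ 2 │┃2024-01-15 00:00:15.57┃ ┃             
├───┼───┼┃2024-01-15 00:00:17.58┃ ┃             
│ 0 │ . │┃2024-01-15 00:00:19.48┃ ┃             
├───┼───┼┗━━━━━━━━━━━━━━━━━━━━━━┛ ┃             
│ C │ MC│ MR│ M+│                 ┃             
└───┴───┴───┴───┘                 ┃             
                                  ┃             


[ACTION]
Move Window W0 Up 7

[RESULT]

━━━━━━━━━┏━━━━━━━━━━━━━━━━━━━━━━┓━┓             
 Calculat┃ TabContainer         ┃ ┃             
─────────┠──────────────────────┨─┨             
         ┃[debug.log]│ app.ini  ┃0┃             
┌───┬───┬┃──────────────────────┃ ┃             
│ 7 │ 8 │┃2024-01-15 00:00:02.56┃ ┃             
├───┼───┼┃2024-01-15 00:00:04.79┃ ┃             
│ 4 │ 5 │┃2024-01-15 00:00:06.90┃ ┃             
├───┼───┼┃2024-01-15 00:00:08.74┃ ┃             
│ 1 │ 2 │┃2024-01-15 00:00:13.64┃ ┃             
├───┼───┼┃2024-01-15 00:00:15.57┃ ┃             
│ 0 │ . │┃2024-01-15 00:00:17.58┃ ┃             
├───┼───┼┃2024-01-15 00:00:19.48┃ ┃             
│ C │ MC│┗━━━━━━━━━━━━━━━━━━━━━━┛ ┃             
└───┴───┴───┴───┘                 ┃             
                                  ┃             
                                  ┃             


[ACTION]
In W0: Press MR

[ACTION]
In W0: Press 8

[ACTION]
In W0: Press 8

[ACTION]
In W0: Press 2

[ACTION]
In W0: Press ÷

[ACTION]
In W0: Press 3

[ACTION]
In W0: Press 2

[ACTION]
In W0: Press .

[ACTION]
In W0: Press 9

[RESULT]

━━━━━━━━━┏━━━━━━━━━━━━━━━━━━━━━━┓━┓             
 Calculat┃ TabContainer         ┃ ┃             
─────────┠──────────────────────┨─┨             
         ┃[debug.log]│ app.ini  ┃9┃             
┌───┬───┬┃──────────────────────┃ ┃             
│ 7 │ 8 │┃2024-01-15 00:00:02.56┃ ┃             
├───┼───┼┃2024-01-15 00:00:04.79┃ ┃             
│ 4 │ 5 │┃2024-01-15 00:00:06.90┃ ┃             
├───┼───┼┃2024-01-15 00:00:08.74┃ ┃             
│ 1 │ 2 │┃2024-01-15 00:00:13.64┃ ┃             
├───┼───┼┃2024-01-15 00:00:15.57┃ ┃             
│ 0 │ . │┃2024-01-15 00:00:17.58┃ ┃             
├───┼───┼┃2024-01-15 00:00:19.48┃ ┃             
│ C │ MC│┗━━━━━━━━━━━━━━━━━━━━━━┛ ┃             
└───┴───┴───┴───┘                 ┃             
                                  ┃             
                                  ┃             
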